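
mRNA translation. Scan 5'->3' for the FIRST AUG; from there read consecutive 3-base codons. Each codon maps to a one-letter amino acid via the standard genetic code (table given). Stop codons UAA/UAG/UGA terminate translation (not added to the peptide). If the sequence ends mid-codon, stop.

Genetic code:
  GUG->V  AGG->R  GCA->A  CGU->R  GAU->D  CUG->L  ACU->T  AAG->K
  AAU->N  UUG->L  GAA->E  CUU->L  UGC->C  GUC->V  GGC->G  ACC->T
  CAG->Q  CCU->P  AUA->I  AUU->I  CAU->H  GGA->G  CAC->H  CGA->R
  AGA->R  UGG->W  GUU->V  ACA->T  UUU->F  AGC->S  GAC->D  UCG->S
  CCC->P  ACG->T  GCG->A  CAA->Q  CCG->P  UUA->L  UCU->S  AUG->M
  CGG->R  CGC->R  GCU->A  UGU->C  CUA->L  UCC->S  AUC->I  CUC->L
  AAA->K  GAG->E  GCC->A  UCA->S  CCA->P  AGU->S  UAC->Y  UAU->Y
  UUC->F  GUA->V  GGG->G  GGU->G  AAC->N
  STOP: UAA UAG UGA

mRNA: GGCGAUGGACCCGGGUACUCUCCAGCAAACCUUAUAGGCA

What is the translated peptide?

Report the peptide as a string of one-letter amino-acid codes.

start AUG at pos 4
pos 4: AUG -> M; peptide=M
pos 7: GAC -> D; peptide=MD
pos 10: CCG -> P; peptide=MDP
pos 13: GGU -> G; peptide=MDPG
pos 16: ACU -> T; peptide=MDPGT
pos 19: CUC -> L; peptide=MDPGTL
pos 22: CAG -> Q; peptide=MDPGTLQ
pos 25: CAA -> Q; peptide=MDPGTLQQ
pos 28: ACC -> T; peptide=MDPGTLQQT
pos 31: UUA -> L; peptide=MDPGTLQQTL
pos 34: UAG -> STOP

Answer: MDPGTLQQTL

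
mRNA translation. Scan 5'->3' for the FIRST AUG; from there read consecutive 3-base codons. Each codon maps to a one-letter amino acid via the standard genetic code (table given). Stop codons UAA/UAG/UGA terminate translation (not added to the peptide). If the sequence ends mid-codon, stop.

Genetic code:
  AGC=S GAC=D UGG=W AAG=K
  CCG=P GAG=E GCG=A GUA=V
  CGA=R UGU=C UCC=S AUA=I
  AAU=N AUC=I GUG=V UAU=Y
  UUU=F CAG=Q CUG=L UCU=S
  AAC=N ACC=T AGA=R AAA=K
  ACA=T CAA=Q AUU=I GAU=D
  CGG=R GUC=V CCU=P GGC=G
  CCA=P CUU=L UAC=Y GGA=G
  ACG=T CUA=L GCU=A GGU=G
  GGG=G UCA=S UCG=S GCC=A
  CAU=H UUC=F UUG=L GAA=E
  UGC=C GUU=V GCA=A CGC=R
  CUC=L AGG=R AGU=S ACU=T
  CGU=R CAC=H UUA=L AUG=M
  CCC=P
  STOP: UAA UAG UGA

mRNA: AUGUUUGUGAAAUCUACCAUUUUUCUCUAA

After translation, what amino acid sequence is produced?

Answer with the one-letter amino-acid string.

start AUG at pos 0
pos 0: AUG -> M; peptide=M
pos 3: UUU -> F; peptide=MF
pos 6: GUG -> V; peptide=MFV
pos 9: AAA -> K; peptide=MFVK
pos 12: UCU -> S; peptide=MFVKS
pos 15: ACC -> T; peptide=MFVKST
pos 18: AUU -> I; peptide=MFVKSTI
pos 21: UUU -> F; peptide=MFVKSTIF
pos 24: CUC -> L; peptide=MFVKSTIFL
pos 27: UAA -> STOP

Answer: MFVKSTIFL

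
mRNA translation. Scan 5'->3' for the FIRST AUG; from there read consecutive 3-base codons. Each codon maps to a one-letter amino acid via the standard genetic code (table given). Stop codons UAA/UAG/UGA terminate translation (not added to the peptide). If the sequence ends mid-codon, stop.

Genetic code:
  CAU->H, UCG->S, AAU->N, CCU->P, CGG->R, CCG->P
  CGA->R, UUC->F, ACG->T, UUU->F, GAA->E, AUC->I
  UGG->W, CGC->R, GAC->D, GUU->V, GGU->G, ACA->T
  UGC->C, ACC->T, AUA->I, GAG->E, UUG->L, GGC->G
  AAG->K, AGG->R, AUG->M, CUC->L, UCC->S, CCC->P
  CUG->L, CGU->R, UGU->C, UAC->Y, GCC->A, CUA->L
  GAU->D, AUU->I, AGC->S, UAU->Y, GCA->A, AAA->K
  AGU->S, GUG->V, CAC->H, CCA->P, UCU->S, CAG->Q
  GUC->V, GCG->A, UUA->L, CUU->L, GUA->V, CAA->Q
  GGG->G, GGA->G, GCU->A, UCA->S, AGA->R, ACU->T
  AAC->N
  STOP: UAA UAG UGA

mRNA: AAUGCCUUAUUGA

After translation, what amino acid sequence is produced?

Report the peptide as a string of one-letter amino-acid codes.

start AUG at pos 1
pos 1: AUG -> M; peptide=M
pos 4: CCU -> P; peptide=MP
pos 7: UAU -> Y; peptide=MPY
pos 10: UGA -> STOP

Answer: MPY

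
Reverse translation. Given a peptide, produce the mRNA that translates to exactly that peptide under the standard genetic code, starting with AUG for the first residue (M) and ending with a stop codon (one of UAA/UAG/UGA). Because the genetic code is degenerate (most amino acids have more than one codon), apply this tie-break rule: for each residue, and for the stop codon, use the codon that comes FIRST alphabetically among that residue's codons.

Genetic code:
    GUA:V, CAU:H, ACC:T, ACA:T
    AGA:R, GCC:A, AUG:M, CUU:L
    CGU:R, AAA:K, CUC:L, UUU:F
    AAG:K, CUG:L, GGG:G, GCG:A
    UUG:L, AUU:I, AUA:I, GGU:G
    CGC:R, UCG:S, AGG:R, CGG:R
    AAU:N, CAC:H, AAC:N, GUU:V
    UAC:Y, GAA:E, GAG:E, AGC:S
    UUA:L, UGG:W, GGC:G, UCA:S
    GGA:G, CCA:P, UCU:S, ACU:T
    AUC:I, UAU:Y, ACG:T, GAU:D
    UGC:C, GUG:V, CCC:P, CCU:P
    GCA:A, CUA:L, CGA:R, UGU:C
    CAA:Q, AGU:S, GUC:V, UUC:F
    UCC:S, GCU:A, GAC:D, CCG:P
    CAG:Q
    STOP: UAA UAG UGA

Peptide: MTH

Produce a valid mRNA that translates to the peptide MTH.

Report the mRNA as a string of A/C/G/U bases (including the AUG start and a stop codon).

residue 1: M -> AUG (start codon)
residue 2: T codons sorted = ACA,ACC,ACG,ACU -> pick first = ACA
residue 3: H codons sorted = CAC,CAU -> pick first = CAC
terminator: stop codons sorted = UAA,UAG,UGA -> pick first = UAA

Answer: mRNA: AUGACACACUAA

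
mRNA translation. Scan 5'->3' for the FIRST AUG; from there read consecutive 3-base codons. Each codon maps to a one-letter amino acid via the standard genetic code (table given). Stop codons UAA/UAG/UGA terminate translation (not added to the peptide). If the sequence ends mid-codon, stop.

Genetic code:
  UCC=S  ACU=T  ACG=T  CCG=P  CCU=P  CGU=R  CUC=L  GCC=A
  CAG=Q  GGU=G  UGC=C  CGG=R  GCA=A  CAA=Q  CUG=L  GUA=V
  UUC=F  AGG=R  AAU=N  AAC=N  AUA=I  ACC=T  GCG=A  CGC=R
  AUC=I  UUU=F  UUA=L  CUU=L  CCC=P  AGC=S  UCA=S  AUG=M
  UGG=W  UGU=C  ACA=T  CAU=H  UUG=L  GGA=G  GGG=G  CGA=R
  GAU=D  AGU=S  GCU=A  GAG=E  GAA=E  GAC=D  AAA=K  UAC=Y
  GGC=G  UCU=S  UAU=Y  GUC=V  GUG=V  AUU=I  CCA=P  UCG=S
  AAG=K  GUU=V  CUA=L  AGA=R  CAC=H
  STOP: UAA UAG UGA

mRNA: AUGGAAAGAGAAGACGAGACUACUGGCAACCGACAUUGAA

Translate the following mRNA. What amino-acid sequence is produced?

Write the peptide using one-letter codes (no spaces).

Answer: MEREDETTGNRH

Derivation:
start AUG at pos 0
pos 0: AUG -> M; peptide=M
pos 3: GAA -> E; peptide=ME
pos 6: AGA -> R; peptide=MER
pos 9: GAA -> E; peptide=MERE
pos 12: GAC -> D; peptide=MERED
pos 15: GAG -> E; peptide=MEREDE
pos 18: ACU -> T; peptide=MEREDET
pos 21: ACU -> T; peptide=MEREDETT
pos 24: GGC -> G; peptide=MEREDETTG
pos 27: AAC -> N; peptide=MEREDETTGN
pos 30: CGA -> R; peptide=MEREDETTGNR
pos 33: CAU -> H; peptide=MEREDETTGNRH
pos 36: UGA -> STOP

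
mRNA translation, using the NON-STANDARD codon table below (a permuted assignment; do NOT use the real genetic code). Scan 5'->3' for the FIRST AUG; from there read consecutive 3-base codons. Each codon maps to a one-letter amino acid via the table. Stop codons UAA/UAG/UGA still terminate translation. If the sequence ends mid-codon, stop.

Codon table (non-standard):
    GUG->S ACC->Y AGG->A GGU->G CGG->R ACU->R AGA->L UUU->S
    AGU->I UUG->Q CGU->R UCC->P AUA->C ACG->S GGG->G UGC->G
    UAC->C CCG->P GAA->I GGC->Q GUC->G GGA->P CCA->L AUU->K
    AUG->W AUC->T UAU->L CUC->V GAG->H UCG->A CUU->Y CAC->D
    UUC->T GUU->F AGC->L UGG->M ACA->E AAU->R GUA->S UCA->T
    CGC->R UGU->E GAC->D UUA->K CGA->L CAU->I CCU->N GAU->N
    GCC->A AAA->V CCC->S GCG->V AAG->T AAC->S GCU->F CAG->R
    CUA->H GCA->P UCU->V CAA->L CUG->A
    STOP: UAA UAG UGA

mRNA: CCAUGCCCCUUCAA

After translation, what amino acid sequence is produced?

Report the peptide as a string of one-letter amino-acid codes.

start AUG at pos 2
pos 2: AUG -> W; peptide=W
pos 5: CCC -> S; peptide=WS
pos 8: CUU -> Y; peptide=WSY
pos 11: CAA -> L; peptide=WSYL
pos 14: only 0 nt remain (<3), stop (end of mRNA)

Answer: WSYL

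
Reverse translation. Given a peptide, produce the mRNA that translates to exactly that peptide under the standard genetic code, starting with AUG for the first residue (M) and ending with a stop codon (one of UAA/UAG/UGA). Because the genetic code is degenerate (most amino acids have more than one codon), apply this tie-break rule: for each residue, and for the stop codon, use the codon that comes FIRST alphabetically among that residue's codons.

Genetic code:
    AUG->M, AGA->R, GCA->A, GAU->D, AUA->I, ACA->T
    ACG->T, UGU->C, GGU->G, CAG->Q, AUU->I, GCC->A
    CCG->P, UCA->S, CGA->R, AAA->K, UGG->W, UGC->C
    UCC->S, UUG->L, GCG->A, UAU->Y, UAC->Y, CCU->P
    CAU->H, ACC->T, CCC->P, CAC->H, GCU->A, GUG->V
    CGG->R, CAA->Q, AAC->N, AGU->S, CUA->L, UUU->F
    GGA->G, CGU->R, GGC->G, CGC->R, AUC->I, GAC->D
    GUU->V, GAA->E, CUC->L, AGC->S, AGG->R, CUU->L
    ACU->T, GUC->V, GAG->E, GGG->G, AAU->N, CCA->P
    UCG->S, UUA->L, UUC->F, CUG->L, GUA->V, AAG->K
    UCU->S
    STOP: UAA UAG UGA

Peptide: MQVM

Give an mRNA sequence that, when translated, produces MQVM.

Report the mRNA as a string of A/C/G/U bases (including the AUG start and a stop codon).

Answer: mRNA: AUGCAAGUAAUGUAA

Derivation:
residue 1: M -> AUG (start codon)
residue 2: Q codons sorted = CAA,CAG -> pick first = CAA
residue 3: V codons sorted = GUA,GUC,GUG,GUU -> pick first = GUA
residue 4: M -> AUG (only codon)
terminator: stop codons sorted = UAA,UAG,UGA -> pick first = UAA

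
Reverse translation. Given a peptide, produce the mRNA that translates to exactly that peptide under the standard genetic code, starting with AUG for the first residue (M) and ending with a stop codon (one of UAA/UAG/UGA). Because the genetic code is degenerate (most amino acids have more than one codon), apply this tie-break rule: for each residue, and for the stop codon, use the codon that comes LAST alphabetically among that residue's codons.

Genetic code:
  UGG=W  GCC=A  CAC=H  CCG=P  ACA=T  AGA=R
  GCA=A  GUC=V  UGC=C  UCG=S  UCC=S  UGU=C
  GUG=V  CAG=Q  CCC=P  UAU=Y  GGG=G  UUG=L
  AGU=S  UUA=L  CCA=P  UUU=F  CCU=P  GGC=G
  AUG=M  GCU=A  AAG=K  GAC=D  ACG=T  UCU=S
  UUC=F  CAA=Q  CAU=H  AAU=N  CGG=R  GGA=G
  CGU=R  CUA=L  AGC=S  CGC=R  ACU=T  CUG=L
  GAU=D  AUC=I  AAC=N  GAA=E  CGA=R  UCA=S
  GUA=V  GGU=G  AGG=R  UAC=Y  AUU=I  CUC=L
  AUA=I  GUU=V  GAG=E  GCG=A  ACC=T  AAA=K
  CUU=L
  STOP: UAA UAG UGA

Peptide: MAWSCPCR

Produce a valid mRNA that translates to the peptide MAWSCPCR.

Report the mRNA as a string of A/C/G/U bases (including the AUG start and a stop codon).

residue 1: M -> AUG (start codon)
residue 2: A codons sorted = GCA,GCC,GCG,GCU -> pick last = GCU
residue 3: W -> UGG (only codon)
residue 4: S codons sorted = AGC,AGU,UCA,UCC,UCG,UCU -> pick last = UCU
residue 5: C codons sorted = UGC,UGU -> pick last = UGU
residue 6: P codons sorted = CCA,CCC,CCG,CCU -> pick last = CCU
residue 7: C codons sorted = UGC,UGU -> pick last = UGU
residue 8: R codons sorted = AGA,AGG,CGA,CGC,CGG,CGU -> pick last = CGU
terminator: stop codons sorted = UAA,UAG,UGA -> pick last = UGA

Answer: mRNA: AUGGCUUGGUCUUGUCCUUGUCGUUGA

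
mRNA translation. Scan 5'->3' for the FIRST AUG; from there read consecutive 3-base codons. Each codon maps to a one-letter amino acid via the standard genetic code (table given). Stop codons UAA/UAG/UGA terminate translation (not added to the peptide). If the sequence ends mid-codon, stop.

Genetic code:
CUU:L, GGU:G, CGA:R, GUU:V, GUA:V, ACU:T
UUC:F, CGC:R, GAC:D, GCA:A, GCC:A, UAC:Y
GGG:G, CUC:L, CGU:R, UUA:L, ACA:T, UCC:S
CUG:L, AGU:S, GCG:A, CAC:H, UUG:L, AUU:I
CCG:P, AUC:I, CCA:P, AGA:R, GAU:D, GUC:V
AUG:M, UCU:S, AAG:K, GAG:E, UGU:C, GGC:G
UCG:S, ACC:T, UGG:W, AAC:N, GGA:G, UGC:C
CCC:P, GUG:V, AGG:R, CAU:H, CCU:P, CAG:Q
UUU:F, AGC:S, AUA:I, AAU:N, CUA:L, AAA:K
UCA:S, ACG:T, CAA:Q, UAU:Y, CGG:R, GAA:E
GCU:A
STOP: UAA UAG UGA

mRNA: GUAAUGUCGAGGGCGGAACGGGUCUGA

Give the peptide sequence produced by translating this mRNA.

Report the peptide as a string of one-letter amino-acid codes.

start AUG at pos 3
pos 3: AUG -> M; peptide=M
pos 6: UCG -> S; peptide=MS
pos 9: AGG -> R; peptide=MSR
pos 12: GCG -> A; peptide=MSRA
pos 15: GAA -> E; peptide=MSRAE
pos 18: CGG -> R; peptide=MSRAER
pos 21: GUC -> V; peptide=MSRAERV
pos 24: UGA -> STOP

Answer: MSRAERV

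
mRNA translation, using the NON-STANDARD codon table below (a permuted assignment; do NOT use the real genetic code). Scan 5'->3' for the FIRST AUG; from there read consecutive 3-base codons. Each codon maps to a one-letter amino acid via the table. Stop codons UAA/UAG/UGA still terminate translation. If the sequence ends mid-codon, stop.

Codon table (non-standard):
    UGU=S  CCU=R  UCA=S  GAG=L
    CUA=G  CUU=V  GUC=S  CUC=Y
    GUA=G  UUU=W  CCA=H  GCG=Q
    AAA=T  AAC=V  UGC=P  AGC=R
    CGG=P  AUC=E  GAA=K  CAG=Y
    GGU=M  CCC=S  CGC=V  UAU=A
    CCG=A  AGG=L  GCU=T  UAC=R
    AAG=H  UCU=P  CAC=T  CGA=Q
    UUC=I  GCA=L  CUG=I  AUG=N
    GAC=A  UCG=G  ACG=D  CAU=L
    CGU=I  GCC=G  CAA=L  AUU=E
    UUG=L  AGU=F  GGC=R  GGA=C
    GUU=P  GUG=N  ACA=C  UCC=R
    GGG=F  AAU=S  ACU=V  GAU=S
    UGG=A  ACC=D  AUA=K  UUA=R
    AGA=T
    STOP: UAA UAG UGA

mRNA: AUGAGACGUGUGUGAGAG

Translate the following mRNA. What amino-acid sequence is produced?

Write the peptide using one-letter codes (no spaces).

Answer: NTIN

Derivation:
start AUG at pos 0
pos 0: AUG -> N; peptide=N
pos 3: AGA -> T; peptide=NT
pos 6: CGU -> I; peptide=NTI
pos 9: GUG -> N; peptide=NTIN
pos 12: UGA -> STOP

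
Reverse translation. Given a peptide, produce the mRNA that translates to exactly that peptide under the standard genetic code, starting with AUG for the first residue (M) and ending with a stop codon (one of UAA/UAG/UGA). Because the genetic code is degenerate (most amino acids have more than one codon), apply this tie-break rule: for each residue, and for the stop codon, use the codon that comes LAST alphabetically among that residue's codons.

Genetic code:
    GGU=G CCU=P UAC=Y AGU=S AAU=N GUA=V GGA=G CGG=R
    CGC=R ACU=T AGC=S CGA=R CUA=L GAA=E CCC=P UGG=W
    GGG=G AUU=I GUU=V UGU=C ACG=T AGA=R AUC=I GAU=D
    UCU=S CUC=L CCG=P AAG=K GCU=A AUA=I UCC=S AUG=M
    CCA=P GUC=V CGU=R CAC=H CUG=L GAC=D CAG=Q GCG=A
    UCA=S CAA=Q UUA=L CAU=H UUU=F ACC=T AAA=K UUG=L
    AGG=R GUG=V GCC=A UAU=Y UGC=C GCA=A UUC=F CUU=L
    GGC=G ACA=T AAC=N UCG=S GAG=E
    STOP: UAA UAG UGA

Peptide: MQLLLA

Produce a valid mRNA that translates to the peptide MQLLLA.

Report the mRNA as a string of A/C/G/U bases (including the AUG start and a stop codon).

Answer: mRNA: AUGCAGUUGUUGUUGGCUUGA

Derivation:
residue 1: M -> AUG (start codon)
residue 2: Q codons sorted = CAA,CAG -> pick last = CAG
residue 3: L codons sorted = CUA,CUC,CUG,CUU,UUA,UUG -> pick last = UUG
residue 4: L codons sorted = CUA,CUC,CUG,CUU,UUA,UUG -> pick last = UUG
residue 5: L codons sorted = CUA,CUC,CUG,CUU,UUA,UUG -> pick last = UUG
residue 6: A codons sorted = GCA,GCC,GCG,GCU -> pick last = GCU
terminator: stop codons sorted = UAA,UAG,UGA -> pick last = UGA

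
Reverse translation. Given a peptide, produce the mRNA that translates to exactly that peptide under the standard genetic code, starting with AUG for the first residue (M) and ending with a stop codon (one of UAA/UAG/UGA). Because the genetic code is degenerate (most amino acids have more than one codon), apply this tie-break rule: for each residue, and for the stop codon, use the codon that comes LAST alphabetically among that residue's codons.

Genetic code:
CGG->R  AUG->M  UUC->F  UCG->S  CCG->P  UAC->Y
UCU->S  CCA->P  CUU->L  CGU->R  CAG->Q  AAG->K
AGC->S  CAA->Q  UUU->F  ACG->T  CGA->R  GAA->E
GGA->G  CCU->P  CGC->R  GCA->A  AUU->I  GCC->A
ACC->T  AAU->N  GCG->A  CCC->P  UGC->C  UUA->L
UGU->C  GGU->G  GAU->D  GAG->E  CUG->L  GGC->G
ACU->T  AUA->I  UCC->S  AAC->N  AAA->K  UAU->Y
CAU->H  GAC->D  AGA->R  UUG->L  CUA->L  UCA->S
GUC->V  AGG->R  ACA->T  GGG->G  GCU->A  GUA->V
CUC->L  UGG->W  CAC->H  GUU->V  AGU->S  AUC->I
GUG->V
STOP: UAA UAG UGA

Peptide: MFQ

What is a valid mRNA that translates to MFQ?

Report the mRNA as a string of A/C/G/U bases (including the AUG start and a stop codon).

Answer: mRNA: AUGUUUCAGUGA

Derivation:
residue 1: M -> AUG (start codon)
residue 2: F codons sorted = UUC,UUU -> pick last = UUU
residue 3: Q codons sorted = CAA,CAG -> pick last = CAG
terminator: stop codons sorted = UAA,UAG,UGA -> pick last = UGA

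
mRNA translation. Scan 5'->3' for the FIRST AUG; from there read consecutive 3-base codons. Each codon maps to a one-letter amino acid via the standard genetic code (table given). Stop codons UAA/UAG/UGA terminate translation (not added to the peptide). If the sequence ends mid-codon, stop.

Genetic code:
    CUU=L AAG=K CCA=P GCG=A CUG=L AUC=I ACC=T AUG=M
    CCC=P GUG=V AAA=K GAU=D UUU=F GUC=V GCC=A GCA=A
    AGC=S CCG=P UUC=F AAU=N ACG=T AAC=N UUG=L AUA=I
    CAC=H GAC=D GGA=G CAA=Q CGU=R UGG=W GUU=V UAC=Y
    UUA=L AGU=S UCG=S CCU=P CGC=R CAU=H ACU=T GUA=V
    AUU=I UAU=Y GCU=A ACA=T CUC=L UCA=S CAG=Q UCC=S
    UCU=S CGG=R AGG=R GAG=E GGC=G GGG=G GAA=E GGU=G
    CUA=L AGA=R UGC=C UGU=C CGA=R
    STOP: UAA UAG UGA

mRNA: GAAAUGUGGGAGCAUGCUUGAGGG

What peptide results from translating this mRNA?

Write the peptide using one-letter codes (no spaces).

Answer: MWEHA

Derivation:
start AUG at pos 3
pos 3: AUG -> M; peptide=M
pos 6: UGG -> W; peptide=MW
pos 9: GAG -> E; peptide=MWE
pos 12: CAU -> H; peptide=MWEH
pos 15: GCU -> A; peptide=MWEHA
pos 18: UGA -> STOP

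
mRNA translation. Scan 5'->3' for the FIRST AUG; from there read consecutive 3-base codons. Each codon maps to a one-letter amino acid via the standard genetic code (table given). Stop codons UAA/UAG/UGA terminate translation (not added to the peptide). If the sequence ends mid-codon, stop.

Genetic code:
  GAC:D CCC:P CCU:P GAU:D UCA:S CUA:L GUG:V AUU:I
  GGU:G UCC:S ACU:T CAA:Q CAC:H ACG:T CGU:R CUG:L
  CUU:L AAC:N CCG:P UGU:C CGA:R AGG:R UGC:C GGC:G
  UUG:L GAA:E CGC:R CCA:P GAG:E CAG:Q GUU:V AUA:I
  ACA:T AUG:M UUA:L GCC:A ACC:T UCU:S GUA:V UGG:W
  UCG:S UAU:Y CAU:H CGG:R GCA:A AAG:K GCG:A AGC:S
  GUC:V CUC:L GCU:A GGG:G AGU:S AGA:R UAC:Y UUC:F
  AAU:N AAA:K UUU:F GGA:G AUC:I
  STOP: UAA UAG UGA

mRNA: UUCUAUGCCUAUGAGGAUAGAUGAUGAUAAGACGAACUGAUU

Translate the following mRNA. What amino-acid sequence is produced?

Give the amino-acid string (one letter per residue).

start AUG at pos 4
pos 4: AUG -> M; peptide=M
pos 7: CCU -> P; peptide=MP
pos 10: AUG -> M; peptide=MPM
pos 13: AGG -> R; peptide=MPMR
pos 16: AUA -> I; peptide=MPMRI
pos 19: GAU -> D; peptide=MPMRID
pos 22: GAU -> D; peptide=MPMRIDD
pos 25: GAU -> D; peptide=MPMRIDDD
pos 28: AAG -> K; peptide=MPMRIDDDK
pos 31: ACG -> T; peptide=MPMRIDDDKT
pos 34: AAC -> N; peptide=MPMRIDDDKTN
pos 37: UGA -> STOP

Answer: MPMRIDDDKTN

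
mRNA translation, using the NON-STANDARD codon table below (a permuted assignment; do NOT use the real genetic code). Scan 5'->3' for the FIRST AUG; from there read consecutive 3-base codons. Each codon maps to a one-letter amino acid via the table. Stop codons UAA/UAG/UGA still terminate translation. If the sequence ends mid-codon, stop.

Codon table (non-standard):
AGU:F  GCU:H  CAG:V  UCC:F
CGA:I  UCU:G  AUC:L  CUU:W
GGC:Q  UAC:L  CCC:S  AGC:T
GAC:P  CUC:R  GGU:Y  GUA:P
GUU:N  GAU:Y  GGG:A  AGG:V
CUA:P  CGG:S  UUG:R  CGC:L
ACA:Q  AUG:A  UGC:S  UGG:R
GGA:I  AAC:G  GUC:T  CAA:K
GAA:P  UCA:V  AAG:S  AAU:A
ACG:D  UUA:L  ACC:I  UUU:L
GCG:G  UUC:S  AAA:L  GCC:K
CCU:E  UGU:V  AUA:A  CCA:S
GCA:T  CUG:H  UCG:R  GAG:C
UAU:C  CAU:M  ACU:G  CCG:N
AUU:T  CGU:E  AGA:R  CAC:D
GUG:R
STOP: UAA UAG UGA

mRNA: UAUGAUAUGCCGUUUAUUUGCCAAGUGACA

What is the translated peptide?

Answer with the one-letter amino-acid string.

Answer: AASELLKS

Derivation:
start AUG at pos 1
pos 1: AUG -> A; peptide=A
pos 4: AUA -> A; peptide=AA
pos 7: UGC -> S; peptide=AAS
pos 10: CGU -> E; peptide=AASE
pos 13: UUA -> L; peptide=AASEL
pos 16: UUU -> L; peptide=AASELL
pos 19: GCC -> K; peptide=AASELLK
pos 22: AAG -> S; peptide=AASELLKS
pos 25: UGA -> STOP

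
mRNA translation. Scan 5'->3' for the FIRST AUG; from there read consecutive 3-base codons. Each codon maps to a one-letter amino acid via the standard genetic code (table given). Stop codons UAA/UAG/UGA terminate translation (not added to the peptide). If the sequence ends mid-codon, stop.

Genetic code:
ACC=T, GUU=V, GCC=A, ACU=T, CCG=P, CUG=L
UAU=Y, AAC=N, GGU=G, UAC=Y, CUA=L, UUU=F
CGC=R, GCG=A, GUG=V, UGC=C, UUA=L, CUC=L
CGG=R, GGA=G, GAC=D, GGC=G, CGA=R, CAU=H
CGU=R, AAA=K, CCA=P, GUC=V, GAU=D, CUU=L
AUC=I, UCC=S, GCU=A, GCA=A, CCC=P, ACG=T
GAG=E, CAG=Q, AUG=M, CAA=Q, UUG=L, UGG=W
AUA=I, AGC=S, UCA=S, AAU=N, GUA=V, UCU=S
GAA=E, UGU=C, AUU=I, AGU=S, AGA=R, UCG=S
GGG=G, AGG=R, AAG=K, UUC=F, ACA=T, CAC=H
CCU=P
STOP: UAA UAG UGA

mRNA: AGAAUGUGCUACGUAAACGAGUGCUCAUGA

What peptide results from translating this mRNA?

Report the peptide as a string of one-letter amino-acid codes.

Answer: MCYVNECS

Derivation:
start AUG at pos 3
pos 3: AUG -> M; peptide=M
pos 6: UGC -> C; peptide=MC
pos 9: UAC -> Y; peptide=MCY
pos 12: GUA -> V; peptide=MCYV
pos 15: AAC -> N; peptide=MCYVN
pos 18: GAG -> E; peptide=MCYVNE
pos 21: UGC -> C; peptide=MCYVNEC
pos 24: UCA -> S; peptide=MCYVNECS
pos 27: UGA -> STOP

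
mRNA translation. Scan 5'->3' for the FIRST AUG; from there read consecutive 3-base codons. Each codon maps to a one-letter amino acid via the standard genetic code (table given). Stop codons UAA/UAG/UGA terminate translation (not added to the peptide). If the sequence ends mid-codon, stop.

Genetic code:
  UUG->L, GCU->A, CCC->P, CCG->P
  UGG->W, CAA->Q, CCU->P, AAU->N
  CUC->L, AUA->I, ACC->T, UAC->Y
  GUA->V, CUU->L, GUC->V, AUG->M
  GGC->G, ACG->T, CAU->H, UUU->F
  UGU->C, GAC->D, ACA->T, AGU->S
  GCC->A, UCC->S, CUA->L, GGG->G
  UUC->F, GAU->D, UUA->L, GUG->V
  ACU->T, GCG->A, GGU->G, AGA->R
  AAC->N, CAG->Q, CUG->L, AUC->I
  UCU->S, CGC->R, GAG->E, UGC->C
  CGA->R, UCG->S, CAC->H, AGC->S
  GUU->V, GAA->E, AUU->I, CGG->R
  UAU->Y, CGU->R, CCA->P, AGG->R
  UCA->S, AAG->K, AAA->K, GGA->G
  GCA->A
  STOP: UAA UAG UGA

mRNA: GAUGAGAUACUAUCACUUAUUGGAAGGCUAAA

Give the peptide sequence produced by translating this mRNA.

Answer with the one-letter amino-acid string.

Answer: MRYYHLLEG

Derivation:
start AUG at pos 1
pos 1: AUG -> M; peptide=M
pos 4: AGA -> R; peptide=MR
pos 7: UAC -> Y; peptide=MRY
pos 10: UAU -> Y; peptide=MRYY
pos 13: CAC -> H; peptide=MRYYH
pos 16: UUA -> L; peptide=MRYYHL
pos 19: UUG -> L; peptide=MRYYHLL
pos 22: GAA -> E; peptide=MRYYHLLE
pos 25: GGC -> G; peptide=MRYYHLLEG
pos 28: UAA -> STOP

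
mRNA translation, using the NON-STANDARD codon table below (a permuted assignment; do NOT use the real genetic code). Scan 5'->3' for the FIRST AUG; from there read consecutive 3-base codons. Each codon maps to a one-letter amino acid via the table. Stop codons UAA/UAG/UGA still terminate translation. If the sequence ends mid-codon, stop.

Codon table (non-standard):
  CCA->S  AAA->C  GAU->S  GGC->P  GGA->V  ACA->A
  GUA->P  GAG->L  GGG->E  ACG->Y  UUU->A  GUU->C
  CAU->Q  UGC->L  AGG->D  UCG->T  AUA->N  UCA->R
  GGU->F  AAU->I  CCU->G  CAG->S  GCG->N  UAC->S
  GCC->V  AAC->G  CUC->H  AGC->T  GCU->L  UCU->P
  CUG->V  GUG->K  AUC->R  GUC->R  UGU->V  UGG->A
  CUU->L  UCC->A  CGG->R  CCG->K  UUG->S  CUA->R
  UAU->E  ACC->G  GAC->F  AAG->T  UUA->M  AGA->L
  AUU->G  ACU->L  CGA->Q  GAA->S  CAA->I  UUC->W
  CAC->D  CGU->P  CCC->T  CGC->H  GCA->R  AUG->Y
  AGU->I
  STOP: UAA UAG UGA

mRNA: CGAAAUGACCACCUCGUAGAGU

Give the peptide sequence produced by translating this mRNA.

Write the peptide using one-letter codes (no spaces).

Answer: YGGT

Derivation:
start AUG at pos 4
pos 4: AUG -> Y; peptide=Y
pos 7: ACC -> G; peptide=YG
pos 10: ACC -> G; peptide=YGG
pos 13: UCG -> T; peptide=YGGT
pos 16: UAG -> STOP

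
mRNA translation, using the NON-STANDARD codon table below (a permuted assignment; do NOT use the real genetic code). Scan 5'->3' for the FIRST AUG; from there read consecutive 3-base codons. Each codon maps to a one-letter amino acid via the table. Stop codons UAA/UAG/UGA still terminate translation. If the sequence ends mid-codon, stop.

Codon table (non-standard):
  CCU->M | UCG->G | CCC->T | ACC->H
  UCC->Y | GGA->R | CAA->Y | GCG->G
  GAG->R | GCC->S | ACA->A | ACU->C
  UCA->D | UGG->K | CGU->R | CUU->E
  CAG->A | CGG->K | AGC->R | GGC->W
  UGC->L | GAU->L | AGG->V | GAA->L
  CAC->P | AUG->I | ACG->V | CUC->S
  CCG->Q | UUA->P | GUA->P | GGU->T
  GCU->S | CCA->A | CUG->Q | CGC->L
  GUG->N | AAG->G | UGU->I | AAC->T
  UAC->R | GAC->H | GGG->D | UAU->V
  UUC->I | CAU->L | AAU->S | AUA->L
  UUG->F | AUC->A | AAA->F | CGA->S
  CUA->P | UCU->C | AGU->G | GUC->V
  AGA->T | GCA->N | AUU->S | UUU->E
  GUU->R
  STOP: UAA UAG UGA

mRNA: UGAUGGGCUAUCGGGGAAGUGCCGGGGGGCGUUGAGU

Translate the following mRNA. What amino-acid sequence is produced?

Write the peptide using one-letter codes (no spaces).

start AUG at pos 2
pos 2: AUG -> I; peptide=I
pos 5: GGC -> W; peptide=IW
pos 8: UAU -> V; peptide=IWV
pos 11: CGG -> K; peptide=IWVK
pos 14: GGA -> R; peptide=IWVKR
pos 17: AGU -> G; peptide=IWVKRG
pos 20: GCC -> S; peptide=IWVKRGS
pos 23: GGG -> D; peptide=IWVKRGSD
pos 26: GGG -> D; peptide=IWVKRGSDD
pos 29: CGU -> R; peptide=IWVKRGSDDR
pos 32: UGA -> STOP

Answer: IWVKRGSDDR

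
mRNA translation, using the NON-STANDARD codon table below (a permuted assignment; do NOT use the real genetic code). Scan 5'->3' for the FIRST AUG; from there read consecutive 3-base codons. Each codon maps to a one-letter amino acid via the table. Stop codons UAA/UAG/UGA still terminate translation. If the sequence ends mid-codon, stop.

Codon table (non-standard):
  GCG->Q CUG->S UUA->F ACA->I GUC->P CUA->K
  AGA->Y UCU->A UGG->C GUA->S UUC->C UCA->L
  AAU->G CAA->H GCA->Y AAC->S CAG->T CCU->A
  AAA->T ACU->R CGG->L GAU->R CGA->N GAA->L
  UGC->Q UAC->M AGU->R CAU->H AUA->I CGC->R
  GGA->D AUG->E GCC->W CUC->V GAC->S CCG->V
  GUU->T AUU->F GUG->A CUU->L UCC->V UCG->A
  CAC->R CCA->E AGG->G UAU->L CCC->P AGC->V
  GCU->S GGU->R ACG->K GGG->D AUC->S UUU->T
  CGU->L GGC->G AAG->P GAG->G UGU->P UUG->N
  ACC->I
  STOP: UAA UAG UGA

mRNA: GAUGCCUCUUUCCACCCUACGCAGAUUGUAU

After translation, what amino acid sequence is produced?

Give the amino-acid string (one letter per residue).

start AUG at pos 1
pos 1: AUG -> E; peptide=E
pos 4: CCU -> A; peptide=EA
pos 7: CUU -> L; peptide=EAL
pos 10: UCC -> V; peptide=EALV
pos 13: ACC -> I; peptide=EALVI
pos 16: CUA -> K; peptide=EALVIK
pos 19: CGC -> R; peptide=EALVIKR
pos 22: AGA -> Y; peptide=EALVIKRY
pos 25: UUG -> N; peptide=EALVIKRYN
pos 28: UAU -> L; peptide=EALVIKRYNL
pos 31: only 0 nt remain (<3), stop (end of mRNA)

Answer: EALVIKRYNL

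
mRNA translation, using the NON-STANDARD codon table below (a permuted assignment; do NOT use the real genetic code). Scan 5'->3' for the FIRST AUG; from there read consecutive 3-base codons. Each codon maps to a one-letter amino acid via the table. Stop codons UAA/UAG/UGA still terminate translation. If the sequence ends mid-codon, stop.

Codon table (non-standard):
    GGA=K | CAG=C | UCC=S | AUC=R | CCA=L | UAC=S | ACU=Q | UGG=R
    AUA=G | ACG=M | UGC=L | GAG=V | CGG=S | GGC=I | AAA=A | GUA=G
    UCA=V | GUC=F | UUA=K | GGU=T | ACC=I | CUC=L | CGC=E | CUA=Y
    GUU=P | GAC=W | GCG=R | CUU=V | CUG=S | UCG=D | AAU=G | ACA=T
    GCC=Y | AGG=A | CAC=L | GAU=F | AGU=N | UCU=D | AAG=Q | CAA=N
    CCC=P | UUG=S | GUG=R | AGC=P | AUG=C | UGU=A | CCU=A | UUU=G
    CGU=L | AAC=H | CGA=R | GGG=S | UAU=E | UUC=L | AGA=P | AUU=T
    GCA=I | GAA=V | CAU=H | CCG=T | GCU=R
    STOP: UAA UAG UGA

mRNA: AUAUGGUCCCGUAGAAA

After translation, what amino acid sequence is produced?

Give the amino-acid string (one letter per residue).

Answer: CFT

Derivation:
start AUG at pos 2
pos 2: AUG -> C; peptide=C
pos 5: GUC -> F; peptide=CF
pos 8: CCG -> T; peptide=CFT
pos 11: UAG -> STOP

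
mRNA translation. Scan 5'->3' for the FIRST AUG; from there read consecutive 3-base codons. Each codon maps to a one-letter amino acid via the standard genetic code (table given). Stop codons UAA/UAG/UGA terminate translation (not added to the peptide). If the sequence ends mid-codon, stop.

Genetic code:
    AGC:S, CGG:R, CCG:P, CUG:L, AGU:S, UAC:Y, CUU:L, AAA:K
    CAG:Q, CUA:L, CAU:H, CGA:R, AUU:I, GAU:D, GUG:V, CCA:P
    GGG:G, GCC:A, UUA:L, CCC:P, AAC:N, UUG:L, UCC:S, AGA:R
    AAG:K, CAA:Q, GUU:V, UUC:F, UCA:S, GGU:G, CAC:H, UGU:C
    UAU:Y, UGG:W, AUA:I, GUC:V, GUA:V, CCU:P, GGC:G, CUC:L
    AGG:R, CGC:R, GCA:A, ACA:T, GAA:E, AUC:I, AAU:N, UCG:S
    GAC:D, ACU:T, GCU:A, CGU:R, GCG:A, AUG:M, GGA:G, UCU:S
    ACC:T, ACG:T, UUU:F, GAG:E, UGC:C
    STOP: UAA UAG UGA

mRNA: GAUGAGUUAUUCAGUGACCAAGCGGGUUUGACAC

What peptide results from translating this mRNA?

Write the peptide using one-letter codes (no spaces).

Answer: MSYSVTKRV

Derivation:
start AUG at pos 1
pos 1: AUG -> M; peptide=M
pos 4: AGU -> S; peptide=MS
pos 7: UAU -> Y; peptide=MSY
pos 10: UCA -> S; peptide=MSYS
pos 13: GUG -> V; peptide=MSYSV
pos 16: ACC -> T; peptide=MSYSVT
pos 19: AAG -> K; peptide=MSYSVTK
pos 22: CGG -> R; peptide=MSYSVTKR
pos 25: GUU -> V; peptide=MSYSVTKRV
pos 28: UGA -> STOP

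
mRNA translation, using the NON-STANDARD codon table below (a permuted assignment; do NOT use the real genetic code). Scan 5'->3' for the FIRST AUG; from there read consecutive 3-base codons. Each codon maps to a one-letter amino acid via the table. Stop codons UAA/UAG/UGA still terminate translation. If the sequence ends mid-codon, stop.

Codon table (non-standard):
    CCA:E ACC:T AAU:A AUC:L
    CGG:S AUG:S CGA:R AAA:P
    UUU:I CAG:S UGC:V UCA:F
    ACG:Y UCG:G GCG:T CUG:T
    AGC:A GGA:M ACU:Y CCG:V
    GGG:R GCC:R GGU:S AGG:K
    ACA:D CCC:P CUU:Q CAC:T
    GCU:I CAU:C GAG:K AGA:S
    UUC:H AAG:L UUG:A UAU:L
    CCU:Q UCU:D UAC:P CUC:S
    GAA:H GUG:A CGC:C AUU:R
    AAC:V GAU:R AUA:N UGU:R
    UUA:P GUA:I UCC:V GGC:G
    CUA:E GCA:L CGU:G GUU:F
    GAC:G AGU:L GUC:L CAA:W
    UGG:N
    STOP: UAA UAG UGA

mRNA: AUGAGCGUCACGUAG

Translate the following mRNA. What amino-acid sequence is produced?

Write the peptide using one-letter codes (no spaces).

Answer: SALY

Derivation:
start AUG at pos 0
pos 0: AUG -> S; peptide=S
pos 3: AGC -> A; peptide=SA
pos 6: GUC -> L; peptide=SAL
pos 9: ACG -> Y; peptide=SALY
pos 12: UAG -> STOP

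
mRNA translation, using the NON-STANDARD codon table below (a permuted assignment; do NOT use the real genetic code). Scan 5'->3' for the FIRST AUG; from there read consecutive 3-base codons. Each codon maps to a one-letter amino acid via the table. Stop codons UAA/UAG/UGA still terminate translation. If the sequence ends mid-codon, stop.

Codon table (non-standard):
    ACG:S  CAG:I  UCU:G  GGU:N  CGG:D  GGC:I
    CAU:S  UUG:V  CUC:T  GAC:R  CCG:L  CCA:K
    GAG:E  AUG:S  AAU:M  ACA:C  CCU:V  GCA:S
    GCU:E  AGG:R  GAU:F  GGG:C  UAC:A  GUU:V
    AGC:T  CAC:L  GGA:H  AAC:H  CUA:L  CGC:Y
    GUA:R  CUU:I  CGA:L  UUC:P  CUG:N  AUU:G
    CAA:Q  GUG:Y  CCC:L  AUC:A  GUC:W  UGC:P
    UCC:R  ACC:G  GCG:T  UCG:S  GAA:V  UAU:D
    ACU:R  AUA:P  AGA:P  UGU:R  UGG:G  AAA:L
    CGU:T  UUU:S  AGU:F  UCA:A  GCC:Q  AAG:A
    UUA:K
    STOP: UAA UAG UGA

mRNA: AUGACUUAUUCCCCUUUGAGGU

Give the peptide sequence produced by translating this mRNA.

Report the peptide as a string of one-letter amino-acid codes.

Answer: SRDRVVR

Derivation:
start AUG at pos 0
pos 0: AUG -> S; peptide=S
pos 3: ACU -> R; peptide=SR
pos 6: UAU -> D; peptide=SRD
pos 9: UCC -> R; peptide=SRDR
pos 12: CCU -> V; peptide=SRDRV
pos 15: UUG -> V; peptide=SRDRVV
pos 18: AGG -> R; peptide=SRDRVVR
pos 21: only 1 nt remain (<3), stop (end of mRNA)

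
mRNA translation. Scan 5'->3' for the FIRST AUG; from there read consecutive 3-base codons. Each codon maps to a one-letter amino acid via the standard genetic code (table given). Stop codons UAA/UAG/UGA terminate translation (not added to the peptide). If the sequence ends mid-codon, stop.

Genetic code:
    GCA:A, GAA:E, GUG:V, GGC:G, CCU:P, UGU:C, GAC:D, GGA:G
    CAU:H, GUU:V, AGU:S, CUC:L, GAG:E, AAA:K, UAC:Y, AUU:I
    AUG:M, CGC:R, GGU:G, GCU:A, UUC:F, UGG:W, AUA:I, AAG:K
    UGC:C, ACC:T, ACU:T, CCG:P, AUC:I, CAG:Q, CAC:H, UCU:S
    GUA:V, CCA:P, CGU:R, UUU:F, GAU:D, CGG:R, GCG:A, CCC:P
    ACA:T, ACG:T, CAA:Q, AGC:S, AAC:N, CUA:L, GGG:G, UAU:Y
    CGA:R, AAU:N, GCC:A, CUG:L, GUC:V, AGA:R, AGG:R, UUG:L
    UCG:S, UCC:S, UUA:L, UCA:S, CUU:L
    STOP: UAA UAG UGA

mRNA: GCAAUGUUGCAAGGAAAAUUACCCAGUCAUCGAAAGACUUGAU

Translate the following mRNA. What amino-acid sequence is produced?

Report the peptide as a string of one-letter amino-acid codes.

start AUG at pos 3
pos 3: AUG -> M; peptide=M
pos 6: UUG -> L; peptide=ML
pos 9: CAA -> Q; peptide=MLQ
pos 12: GGA -> G; peptide=MLQG
pos 15: AAA -> K; peptide=MLQGK
pos 18: UUA -> L; peptide=MLQGKL
pos 21: CCC -> P; peptide=MLQGKLP
pos 24: AGU -> S; peptide=MLQGKLPS
pos 27: CAU -> H; peptide=MLQGKLPSH
pos 30: CGA -> R; peptide=MLQGKLPSHR
pos 33: AAG -> K; peptide=MLQGKLPSHRK
pos 36: ACU -> T; peptide=MLQGKLPSHRKT
pos 39: UGA -> STOP

Answer: MLQGKLPSHRKT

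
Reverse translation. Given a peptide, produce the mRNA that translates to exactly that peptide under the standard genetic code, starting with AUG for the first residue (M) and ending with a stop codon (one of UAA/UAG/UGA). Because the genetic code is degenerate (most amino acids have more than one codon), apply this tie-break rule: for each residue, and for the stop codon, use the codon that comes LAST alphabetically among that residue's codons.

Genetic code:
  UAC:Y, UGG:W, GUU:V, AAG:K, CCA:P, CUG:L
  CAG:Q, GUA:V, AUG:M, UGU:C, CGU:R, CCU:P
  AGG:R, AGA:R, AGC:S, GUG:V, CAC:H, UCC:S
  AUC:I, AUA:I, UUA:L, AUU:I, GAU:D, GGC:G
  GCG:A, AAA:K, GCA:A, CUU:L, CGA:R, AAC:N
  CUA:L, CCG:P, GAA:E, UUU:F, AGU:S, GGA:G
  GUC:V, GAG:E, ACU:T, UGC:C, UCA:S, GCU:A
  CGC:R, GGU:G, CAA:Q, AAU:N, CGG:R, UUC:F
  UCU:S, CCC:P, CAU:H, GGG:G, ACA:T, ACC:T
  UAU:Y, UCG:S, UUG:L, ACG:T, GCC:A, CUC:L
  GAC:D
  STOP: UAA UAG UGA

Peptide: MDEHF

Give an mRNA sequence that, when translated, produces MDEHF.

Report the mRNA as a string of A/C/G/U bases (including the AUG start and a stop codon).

Answer: mRNA: AUGGAUGAGCAUUUUUGA

Derivation:
residue 1: M -> AUG (start codon)
residue 2: D codons sorted = GAC,GAU -> pick last = GAU
residue 3: E codons sorted = GAA,GAG -> pick last = GAG
residue 4: H codons sorted = CAC,CAU -> pick last = CAU
residue 5: F codons sorted = UUC,UUU -> pick last = UUU
terminator: stop codons sorted = UAA,UAG,UGA -> pick last = UGA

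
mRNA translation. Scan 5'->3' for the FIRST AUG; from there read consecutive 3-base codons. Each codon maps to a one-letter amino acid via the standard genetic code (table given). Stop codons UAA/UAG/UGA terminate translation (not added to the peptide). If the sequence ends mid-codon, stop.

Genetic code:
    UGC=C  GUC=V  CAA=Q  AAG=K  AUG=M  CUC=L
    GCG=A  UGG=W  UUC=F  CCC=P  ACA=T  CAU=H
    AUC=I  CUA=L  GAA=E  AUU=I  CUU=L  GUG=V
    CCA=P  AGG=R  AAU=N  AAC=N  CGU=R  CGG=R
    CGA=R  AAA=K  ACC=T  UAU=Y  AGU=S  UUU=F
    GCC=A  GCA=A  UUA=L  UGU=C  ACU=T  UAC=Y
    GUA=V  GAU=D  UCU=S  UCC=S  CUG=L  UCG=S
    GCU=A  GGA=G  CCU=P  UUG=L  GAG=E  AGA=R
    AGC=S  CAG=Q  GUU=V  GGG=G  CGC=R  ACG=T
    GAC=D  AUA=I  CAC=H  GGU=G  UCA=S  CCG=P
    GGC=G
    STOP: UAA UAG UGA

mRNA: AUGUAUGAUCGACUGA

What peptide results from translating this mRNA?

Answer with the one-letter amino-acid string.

Answer: MYDRL

Derivation:
start AUG at pos 0
pos 0: AUG -> M; peptide=M
pos 3: UAU -> Y; peptide=MY
pos 6: GAU -> D; peptide=MYD
pos 9: CGA -> R; peptide=MYDR
pos 12: CUG -> L; peptide=MYDRL
pos 15: only 1 nt remain (<3), stop (end of mRNA)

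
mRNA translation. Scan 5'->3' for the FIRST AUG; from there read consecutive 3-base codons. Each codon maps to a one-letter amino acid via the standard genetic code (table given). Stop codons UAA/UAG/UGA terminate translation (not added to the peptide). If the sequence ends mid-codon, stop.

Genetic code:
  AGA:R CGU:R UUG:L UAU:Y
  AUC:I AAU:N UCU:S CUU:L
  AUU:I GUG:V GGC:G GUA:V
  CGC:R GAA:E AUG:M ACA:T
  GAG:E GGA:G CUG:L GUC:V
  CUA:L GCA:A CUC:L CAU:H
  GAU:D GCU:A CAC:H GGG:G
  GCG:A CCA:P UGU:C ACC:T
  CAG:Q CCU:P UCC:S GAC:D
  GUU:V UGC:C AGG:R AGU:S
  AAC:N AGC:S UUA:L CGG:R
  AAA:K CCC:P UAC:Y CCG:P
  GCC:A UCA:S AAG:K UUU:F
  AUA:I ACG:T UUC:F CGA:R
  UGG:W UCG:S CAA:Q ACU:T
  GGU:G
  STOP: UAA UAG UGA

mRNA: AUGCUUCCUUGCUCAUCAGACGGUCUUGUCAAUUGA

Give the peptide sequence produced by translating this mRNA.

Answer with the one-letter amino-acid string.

Answer: MLPCSSDGLVN

Derivation:
start AUG at pos 0
pos 0: AUG -> M; peptide=M
pos 3: CUU -> L; peptide=ML
pos 6: CCU -> P; peptide=MLP
pos 9: UGC -> C; peptide=MLPC
pos 12: UCA -> S; peptide=MLPCS
pos 15: UCA -> S; peptide=MLPCSS
pos 18: GAC -> D; peptide=MLPCSSD
pos 21: GGU -> G; peptide=MLPCSSDG
pos 24: CUU -> L; peptide=MLPCSSDGL
pos 27: GUC -> V; peptide=MLPCSSDGLV
pos 30: AAU -> N; peptide=MLPCSSDGLVN
pos 33: UGA -> STOP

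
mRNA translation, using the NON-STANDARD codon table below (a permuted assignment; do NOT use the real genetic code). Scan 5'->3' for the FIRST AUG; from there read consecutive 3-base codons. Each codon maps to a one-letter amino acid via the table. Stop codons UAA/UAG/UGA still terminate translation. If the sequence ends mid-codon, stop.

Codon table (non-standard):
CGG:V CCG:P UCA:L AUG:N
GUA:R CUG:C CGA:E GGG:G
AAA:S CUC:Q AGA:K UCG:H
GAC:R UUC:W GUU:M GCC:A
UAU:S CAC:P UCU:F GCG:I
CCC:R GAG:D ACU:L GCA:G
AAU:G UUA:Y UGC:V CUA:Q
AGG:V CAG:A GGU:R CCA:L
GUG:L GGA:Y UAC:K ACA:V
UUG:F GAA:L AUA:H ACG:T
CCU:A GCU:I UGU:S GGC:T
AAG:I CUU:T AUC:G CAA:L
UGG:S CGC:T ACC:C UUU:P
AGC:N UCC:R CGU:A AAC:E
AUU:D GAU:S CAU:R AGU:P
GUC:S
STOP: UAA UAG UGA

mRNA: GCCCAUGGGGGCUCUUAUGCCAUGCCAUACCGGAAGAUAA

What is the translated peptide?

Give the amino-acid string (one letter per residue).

Answer: NGITNLVRCYK

Derivation:
start AUG at pos 4
pos 4: AUG -> N; peptide=N
pos 7: GGG -> G; peptide=NG
pos 10: GCU -> I; peptide=NGI
pos 13: CUU -> T; peptide=NGIT
pos 16: AUG -> N; peptide=NGITN
pos 19: CCA -> L; peptide=NGITNL
pos 22: UGC -> V; peptide=NGITNLV
pos 25: CAU -> R; peptide=NGITNLVR
pos 28: ACC -> C; peptide=NGITNLVRC
pos 31: GGA -> Y; peptide=NGITNLVRCY
pos 34: AGA -> K; peptide=NGITNLVRCYK
pos 37: UAA -> STOP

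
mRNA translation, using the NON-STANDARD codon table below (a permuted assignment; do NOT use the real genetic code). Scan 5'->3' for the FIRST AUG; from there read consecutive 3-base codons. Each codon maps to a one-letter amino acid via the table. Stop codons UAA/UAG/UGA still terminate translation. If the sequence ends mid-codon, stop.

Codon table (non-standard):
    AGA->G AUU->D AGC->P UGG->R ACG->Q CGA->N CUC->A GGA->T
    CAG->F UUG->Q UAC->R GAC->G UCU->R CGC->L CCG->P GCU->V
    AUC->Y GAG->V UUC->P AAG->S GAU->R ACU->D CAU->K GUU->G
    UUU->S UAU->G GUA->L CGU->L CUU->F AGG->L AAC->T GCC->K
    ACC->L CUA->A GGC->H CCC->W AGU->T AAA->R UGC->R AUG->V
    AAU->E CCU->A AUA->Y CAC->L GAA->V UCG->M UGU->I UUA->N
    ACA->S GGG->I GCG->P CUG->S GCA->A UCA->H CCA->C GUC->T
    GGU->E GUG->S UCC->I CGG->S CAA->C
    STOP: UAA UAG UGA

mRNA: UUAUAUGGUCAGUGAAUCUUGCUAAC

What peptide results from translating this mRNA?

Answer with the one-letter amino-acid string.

start AUG at pos 4
pos 4: AUG -> V; peptide=V
pos 7: GUC -> T; peptide=VT
pos 10: AGU -> T; peptide=VTT
pos 13: GAA -> V; peptide=VTTV
pos 16: UCU -> R; peptide=VTTVR
pos 19: UGC -> R; peptide=VTTVRR
pos 22: UAA -> STOP

Answer: VTTVRR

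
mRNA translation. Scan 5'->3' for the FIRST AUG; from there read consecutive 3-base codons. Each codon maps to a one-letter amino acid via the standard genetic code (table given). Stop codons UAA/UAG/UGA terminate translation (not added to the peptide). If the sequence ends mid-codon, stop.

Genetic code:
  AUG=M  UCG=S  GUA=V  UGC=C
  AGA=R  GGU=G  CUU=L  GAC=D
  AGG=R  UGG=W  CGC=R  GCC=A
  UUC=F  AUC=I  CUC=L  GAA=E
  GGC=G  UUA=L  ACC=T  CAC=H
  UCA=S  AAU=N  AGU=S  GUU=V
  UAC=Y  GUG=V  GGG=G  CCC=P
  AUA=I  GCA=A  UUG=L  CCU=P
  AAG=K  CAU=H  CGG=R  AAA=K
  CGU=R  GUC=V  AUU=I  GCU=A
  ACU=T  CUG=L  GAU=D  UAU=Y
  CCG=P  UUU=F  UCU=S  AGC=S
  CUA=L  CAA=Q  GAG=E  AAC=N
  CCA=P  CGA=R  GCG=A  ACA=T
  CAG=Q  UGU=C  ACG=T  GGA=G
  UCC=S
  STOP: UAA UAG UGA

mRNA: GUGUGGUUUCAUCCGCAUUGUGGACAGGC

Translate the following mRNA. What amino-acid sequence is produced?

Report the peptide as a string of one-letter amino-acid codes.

no AUG start codon found

Answer: (empty: no AUG start codon)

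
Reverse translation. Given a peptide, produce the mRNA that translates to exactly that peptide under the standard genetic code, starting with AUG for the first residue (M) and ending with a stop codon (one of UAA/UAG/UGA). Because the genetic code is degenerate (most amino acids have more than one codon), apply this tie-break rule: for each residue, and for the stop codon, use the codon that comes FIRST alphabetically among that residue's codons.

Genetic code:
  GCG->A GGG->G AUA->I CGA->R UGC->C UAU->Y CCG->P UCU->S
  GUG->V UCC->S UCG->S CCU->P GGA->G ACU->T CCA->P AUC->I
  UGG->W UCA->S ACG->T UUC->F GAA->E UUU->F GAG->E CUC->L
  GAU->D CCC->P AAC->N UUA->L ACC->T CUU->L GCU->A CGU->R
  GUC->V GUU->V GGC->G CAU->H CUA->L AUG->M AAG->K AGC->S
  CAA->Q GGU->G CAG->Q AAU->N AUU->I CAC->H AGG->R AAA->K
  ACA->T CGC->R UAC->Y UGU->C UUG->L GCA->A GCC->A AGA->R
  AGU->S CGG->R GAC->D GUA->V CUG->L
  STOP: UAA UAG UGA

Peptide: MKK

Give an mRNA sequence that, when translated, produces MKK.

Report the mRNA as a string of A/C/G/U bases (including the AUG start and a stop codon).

residue 1: M -> AUG (start codon)
residue 2: K codons sorted = AAA,AAG -> pick first = AAA
residue 3: K codons sorted = AAA,AAG -> pick first = AAA
terminator: stop codons sorted = UAA,UAG,UGA -> pick first = UAA

Answer: mRNA: AUGAAAAAAUAA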